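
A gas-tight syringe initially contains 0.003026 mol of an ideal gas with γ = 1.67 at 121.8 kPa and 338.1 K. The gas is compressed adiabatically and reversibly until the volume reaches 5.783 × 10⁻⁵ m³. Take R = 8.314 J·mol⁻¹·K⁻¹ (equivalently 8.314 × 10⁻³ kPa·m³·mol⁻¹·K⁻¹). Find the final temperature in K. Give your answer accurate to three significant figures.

From PV = nRT: V₁ = nRT₁/P₁ = 6.984e-05 m³.
Reversible adiabatic, γ = 1.67: T₂ = T₁·(V₁/V₂)^(γ−1) = 383.6 K; P₂ = P₁·(V₁/V₂)^γ = 166.9 kPa.

T₂ ≈ 384 K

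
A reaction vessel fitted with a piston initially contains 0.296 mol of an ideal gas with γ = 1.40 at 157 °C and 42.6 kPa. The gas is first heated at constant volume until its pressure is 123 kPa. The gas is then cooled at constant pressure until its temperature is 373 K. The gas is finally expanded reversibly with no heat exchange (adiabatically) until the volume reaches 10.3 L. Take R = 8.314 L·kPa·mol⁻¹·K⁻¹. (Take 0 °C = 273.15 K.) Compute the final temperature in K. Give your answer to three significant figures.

Convert: T₁ = 430.1 K.
From PV = nRT: V₁ = nRT₁/P₁ = 24.85 L.
Isochoric, so P/T is constant: V₂ = V₁; T₂ = T₁·(P₂/P₁) = 1242 K.
Isobaric, so V/T is constant: P₃ = P₂; V₃ = V₂·(T₃/T₂) = 7.463 L.
Reversible adiabatic, γ = 1.40: T₄ = T₃·(V₃/V₄)^(γ−1) = 327.9 K; P₄ = P₃·(V₃/V₄)^γ = 78.34 kPa.

T₄ ≈ 328 K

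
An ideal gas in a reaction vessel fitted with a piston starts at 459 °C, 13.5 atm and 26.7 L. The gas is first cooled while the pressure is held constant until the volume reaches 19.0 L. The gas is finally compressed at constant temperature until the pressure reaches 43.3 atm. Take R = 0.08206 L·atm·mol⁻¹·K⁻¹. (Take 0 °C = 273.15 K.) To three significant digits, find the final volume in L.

V₃ ≈ 5.92 L

Convert: T₁ = 732.1 K.
P constant ⇒ V ∝ T: P₂ = P₁; T₂ = T₁·(V₂/V₁) = 521.0 K.
T constant ⇒ Boyle's law P V = const: T₃ = T₂; V₃ = V₂·(P₂/P₃) = 5.924 L.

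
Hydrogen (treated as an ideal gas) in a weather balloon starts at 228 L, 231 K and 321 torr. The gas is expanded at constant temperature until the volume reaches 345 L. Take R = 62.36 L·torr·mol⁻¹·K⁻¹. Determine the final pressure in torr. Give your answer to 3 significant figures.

P₂ ≈ 212 torr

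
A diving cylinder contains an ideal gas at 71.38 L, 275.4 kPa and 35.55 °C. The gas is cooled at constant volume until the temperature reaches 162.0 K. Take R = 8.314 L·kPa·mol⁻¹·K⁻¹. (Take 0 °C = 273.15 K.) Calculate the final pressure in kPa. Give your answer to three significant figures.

P₂ ≈ 145 kPa

Convert: T₁ = 308.7 K.
V constant ⇒ P ∝ T: V₂ = V₁; P₂ = P₁·(T₂/T₁) = 144.5 kPa.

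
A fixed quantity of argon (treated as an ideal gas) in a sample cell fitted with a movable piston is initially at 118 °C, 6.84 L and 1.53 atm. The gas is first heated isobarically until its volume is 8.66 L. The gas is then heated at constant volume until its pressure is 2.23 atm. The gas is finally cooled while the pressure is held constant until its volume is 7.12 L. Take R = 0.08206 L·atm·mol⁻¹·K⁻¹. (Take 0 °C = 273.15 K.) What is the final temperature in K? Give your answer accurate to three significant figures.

T₄ ≈ 593 K

Convert: T₁ = 391.1 K.
Isobaric, so V/T is constant: P₂ = P₁; T₂ = T₁·(V₂/V₁) = 495.2 K.
V constant ⇒ P ∝ T: V₃ = V₂; T₃ = T₂·(P₃/P₂) = 721.8 K.
P constant ⇒ V ∝ T: P₄ = P₃; T₄ = T₃·(V₄/V₃) = 593.4 K.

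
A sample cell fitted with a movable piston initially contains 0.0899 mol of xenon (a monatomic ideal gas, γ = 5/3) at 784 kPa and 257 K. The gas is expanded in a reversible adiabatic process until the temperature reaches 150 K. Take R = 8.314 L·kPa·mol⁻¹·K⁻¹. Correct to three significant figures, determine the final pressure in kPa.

From PV = nRT: V₁ = nRT₁/P₁ = 0.2450 L.
Reversible adiabatic, γ = 5/3: P₂ = P₁·(T₂/T₁)^(γ/(γ−1)) = 204.0 kPa; V₂ = V₁·(T₁/T₂)^(1/(γ−1)) = 0.5495 L.

P₂ ≈ 204 kPa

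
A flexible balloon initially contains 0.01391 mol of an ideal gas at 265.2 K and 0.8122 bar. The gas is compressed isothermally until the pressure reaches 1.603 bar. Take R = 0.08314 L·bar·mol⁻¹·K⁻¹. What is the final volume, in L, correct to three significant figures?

From PV = nRT: V₁ = nRT₁/P₁ = 0.3776 L.
T constant ⇒ Boyle's law P V = const: T₂ = T₁; V₂ = V₁·(P₁/P₂) = 0.1913 L.

V₂ ≈ 0.191 L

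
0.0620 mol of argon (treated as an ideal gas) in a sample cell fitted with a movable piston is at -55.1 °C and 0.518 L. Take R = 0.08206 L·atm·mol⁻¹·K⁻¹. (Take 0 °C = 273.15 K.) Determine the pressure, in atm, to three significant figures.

Convert: T = 218.05 K.
PV = nRT ⇒ P = nRT/V = (0.0620 × 0.08206 × 218.05) / 0.518

P ≈ 2.14 atm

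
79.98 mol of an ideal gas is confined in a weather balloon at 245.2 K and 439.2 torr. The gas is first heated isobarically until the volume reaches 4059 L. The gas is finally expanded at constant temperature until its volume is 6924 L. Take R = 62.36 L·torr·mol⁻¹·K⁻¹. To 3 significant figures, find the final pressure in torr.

P₃ ≈ 257 torr

From PV = nRT: V₁ = nRT₁/P₁ = 2784 L.
Isobaric, so V/T is constant: P₂ = P₁; T₂ = T₁·(V₂/V₁) = 357.4 K.
T constant ⇒ Boyle's law P V = const: T₃ = T₂; P₃ = P₂·(V₂/V₃) = 257.5 torr.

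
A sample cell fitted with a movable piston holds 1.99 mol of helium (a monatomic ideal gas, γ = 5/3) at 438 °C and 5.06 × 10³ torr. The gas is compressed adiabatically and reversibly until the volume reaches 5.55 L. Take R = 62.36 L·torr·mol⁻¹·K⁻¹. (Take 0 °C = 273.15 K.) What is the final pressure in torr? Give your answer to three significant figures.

Convert: T₁ = 711.1 K.
From PV = nRT: V₁ = nRT₁/P₁ = 17.44 L.
Reversible adiabatic, γ = 5/3: T₂ = T₁·(V₁/V₂)^(γ−1) = 1526 K; P₂ = P₁·(V₁/V₂)^γ = 3.411e+04 torr.

P₂ ≈ 3.41e+04 torr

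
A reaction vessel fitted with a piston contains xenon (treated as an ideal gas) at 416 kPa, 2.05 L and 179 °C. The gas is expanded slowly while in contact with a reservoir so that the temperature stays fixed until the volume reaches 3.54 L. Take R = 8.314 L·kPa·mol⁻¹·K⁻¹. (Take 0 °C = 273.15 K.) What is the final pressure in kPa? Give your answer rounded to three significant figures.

Convert: T₁ = 452.1 K.
Isothermal, so P V is constant: T₂ = T₁; P₂ = P₁·(V₁/V₂) = 240.9 kPa.

P₂ ≈ 241 kPa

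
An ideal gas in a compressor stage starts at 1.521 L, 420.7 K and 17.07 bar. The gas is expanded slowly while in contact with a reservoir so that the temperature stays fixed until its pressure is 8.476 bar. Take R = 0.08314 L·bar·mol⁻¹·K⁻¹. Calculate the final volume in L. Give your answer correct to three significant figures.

V₂ ≈ 3.06 L

Isothermal, so P V is constant: T₂ = T₁; V₂ = V₁·(P₁/P₂) = 3.063 L.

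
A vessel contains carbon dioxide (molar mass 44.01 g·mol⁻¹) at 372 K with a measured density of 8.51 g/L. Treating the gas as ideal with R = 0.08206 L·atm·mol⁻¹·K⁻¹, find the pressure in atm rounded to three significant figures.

P ≈ 5.90 atm

ρ = PM/(RT) ⇒ P = ρRT/M = (8.51 × 0.08206 × 372.0) / 44.01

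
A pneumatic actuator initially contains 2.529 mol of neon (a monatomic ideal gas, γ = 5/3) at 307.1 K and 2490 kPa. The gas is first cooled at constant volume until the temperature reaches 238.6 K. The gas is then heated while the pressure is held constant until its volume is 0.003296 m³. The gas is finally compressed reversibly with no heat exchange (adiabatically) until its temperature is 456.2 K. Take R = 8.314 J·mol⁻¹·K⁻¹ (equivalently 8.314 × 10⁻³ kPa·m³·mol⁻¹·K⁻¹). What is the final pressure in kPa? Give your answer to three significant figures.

From PV = nRT: V₁ = nRT₁/P₁ = 0.002593 m³.
V constant ⇒ P ∝ T: V₂ = V₁; P₂ = P₁·(T₂/T₁) = 1935 kPa.
P constant ⇒ V ∝ T: P₃ = P₂; T₃ = T₂·(V₃/V₂) = 303.3 K.
Adiabatic (γ = 5/3), T V^(γ−1) and P V^γ constant: P₄ = P₃·(T₄/T₃)^(γ/(γ−1)) = 5369 kPa; V₄ = V₃·(T₃/T₄)^(1/(γ−1)) = 0.001786 m³.

P₄ ≈ 5.37e+03 kPa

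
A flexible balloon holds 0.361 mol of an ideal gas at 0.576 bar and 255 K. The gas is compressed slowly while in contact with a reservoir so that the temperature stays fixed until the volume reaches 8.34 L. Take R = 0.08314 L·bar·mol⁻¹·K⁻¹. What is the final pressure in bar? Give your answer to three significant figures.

From PV = nRT: V₁ = nRT₁/P₁ = 13.29 L.
T constant ⇒ Boyle's law P V = const: T₂ = T₁; P₂ = P₁·(V₁/V₂) = 0.9177 bar.

P₂ ≈ 0.918 bar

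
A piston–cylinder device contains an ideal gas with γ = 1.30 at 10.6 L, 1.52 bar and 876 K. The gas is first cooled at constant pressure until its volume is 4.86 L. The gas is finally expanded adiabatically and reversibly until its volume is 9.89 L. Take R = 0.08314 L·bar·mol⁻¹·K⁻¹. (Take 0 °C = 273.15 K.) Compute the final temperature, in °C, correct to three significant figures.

T₃ ≈ 51.4 °C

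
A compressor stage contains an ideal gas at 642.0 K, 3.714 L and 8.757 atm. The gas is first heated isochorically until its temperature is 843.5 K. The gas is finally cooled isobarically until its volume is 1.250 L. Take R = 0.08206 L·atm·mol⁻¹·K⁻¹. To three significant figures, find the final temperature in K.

V constant ⇒ P ∝ T: V₂ = V₁; P₂ = P₁·(T₂/T₁) = 11.51 atm.
P constant ⇒ V ∝ T: P₃ = P₂; T₃ = T₂·(V₃/V₂) = 283.9 K.

T₃ ≈ 284 K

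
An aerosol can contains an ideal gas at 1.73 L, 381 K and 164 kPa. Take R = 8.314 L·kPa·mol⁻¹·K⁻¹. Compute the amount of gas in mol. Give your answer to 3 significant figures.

n ≈ 0.0896 mol

PV = nRT ⇒ n = PV/(RT) = (164 × 1.73) / (8.314 × 381)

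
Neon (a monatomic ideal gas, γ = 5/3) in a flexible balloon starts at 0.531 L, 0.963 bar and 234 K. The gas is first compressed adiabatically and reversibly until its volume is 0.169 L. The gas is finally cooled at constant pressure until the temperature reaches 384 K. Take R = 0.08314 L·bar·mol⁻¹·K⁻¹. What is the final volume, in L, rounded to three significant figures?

Adiabatic (γ = 5/3), T V^(γ−1) and P V^γ constant: T₂ = T₁·(V₁/V₂)^(γ−1) = 502.0 K; P₂ = P₁·(V₁/V₂)^γ = 6.491 bar.
P constant ⇒ V ∝ T: P₃ = P₂; V₃ = V₂·(T₃/T₂) = 0.1293 L.

V₃ ≈ 0.129 L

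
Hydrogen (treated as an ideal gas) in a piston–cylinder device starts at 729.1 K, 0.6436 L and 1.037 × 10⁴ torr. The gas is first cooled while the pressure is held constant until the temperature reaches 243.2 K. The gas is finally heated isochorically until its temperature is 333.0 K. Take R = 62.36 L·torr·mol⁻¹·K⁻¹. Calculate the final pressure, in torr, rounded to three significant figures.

P constant ⇒ V ∝ T: P₂ = P₁; V₂ = V₁·(T₂/T₁) = 0.2147 L.
V constant ⇒ P ∝ T: V₃ = V₂; P₃ = P₂·(T₃/T₂) = 1.420e+04 torr.

P₃ ≈ 1.42e+04 torr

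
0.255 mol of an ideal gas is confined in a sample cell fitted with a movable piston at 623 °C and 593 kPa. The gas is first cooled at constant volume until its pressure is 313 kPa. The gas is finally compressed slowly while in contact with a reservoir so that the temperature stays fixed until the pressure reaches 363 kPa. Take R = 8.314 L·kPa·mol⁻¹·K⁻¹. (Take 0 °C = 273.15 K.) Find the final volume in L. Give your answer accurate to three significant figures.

V₃ ≈ 2.76 L

Convert: T₁ = 896.1 K.
From PV = nRT: V₁ = nRT₁/P₁ = 3.204 L.
V constant ⇒ P ∝ T: V₂ = V₁; T₂ = T₁·(P₂/P₁) = 473.0 K.
T constant ⇒ Boyle's law P V = const: T₃ = T₂; V₃ = V₂·(P₂/P₃) = 2.763 L.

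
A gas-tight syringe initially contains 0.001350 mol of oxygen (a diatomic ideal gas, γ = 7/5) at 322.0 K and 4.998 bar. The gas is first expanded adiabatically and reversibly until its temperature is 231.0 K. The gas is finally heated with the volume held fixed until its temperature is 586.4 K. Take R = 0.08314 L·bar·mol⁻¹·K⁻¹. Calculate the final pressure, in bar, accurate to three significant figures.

From PV = nRT: V₁ = nRT₁/P₁ = 0.007231 L.
Adiabatic (γ = 7/5), T V^(γ−1) and P V^γ constant: P₂ = P₁·(T₂/T₁)^(γ/(γ−1)) = 1.563 bar; V₂ = V₁·(T₁/T₂)^(1/(γ−1)) = 0.01659 L.
Isochoric, so P/T is constant: V₃ = V₂; P₃ = P₂·(T₃/T₂) = 3.968 bar.

P₃ ≈ 3.97 bar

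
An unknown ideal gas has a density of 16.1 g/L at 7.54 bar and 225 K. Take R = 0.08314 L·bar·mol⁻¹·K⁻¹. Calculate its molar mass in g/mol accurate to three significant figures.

ρ = PM/(RT) ⇒ M = ρRT/P = (16.1 × 0.08314 × 225.0) / 7.54

M ≈ 39.9 g/mol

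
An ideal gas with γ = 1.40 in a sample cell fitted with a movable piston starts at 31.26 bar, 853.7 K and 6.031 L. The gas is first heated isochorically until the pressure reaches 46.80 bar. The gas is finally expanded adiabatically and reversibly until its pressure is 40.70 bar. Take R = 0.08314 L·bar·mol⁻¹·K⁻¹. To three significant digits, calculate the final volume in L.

Isochoric, so P/T is constant: V₂ = V₁; T₂ = T₁·(P₂/P₁) = 1278 K.
Adiabatic (γ = 1.40), T V^(γ−1) and P V^γ constant: T₃ = T₂·(P₃/P₂)^((γ−1)/γ) = 1228 K; V₃ = V₂·(P₂/P₃)^(1/γ) = 6.664 L.

V₃ ≈ 6.66 L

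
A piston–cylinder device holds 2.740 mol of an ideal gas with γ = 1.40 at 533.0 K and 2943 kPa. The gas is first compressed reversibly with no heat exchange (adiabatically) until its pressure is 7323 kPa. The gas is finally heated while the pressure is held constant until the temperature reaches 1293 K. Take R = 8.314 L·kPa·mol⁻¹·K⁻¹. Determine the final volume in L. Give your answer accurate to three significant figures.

V₃ ≈ 4.02 L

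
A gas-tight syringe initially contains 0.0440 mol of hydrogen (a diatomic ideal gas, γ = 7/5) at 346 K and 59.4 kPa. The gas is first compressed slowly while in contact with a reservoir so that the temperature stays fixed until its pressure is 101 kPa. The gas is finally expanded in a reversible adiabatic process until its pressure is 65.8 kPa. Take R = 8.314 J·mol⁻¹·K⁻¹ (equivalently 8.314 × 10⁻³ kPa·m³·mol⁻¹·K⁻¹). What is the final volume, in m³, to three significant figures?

From PV = nRT: V₁ = nRT₁/P₁ = 0.002131 m³.
T constant ⇒ Boyle's law P V = const: T₂ = T₁; V₂ = V₁·(P₁/P₂) = 0.001253 m³.
Adiabatic (γ = 7/5), T V^(γ−1) and P V^γ constant: T₃ = T₂·(P₃/P₂)^((γ−1)/γ) = 306.1 K; V₃ = V₂·(P₂/P₃)^(1/γ) = 0.001702 m³.

V₃ ≈ 0.00170 m³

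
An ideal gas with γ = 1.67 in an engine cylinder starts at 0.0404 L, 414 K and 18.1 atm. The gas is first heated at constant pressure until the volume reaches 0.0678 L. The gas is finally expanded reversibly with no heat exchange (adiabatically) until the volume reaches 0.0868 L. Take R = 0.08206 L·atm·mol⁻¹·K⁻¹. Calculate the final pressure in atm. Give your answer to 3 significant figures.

P₃ ≈ 12.0 atm

Isobaric, so V/T is constant: P₂ = P₁; T₂ = T₁·(V₂/V₁) = 694.8 K.
Adiabatic (γ = 1.67), T V^(γ−1) and P V^γ constant: T₃ = T₂·(V₂/V₃)^(γ−1) = 588.8 K; P₃ = P₂·(V₂/V₃)^γ = 11.98 atm.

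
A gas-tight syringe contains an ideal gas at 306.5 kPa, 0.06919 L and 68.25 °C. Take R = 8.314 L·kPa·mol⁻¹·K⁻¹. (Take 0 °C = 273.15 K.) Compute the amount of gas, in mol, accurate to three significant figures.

n ≈ 0.00747 mol

Convert: T = 341.40 K.
PV = nRT ⇒ n = PV/(RT) = (306.5 × 0.06919) / (8.314 × 341.40)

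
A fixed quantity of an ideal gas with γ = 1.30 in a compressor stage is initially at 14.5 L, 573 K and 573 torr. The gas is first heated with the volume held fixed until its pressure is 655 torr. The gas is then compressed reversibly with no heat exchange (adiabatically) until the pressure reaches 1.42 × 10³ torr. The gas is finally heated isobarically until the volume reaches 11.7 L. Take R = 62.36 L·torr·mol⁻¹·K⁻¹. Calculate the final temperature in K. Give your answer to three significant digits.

V constant ⇒ P ∝ T: V₂ = V₁; T₂ = T₁·(P₂/P₁) = 655.0 K.
Adiabatic (γ = 1.30), T V^(γ−1) and P V^γ constant: T₃ = T₂·(P₃/P₂)^((γ−1)/γ) = 783.1 K; V₃ = V₂·(P₂/P₃)^(1/γ) = 7.996 L.
Isobaric, so V/T is constant: P₄ = P₃; T₄ = T₃·(V₄/V₃) = 1146 K.

T₄ ≈ 1.15e+03 K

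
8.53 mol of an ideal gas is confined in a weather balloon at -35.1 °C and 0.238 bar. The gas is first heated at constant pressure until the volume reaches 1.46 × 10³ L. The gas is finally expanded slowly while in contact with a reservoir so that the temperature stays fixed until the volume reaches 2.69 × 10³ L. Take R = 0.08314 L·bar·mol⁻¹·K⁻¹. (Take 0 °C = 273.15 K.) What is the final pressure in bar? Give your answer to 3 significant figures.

Convert: T₁ = 238.0 K.
From PV = nRT: V₁ = nRT₁/P₁ = 709.3 L.
Isobaric, so V/T is constant: P₂ = P₁; T₂ = T₁·(V₂/V₁) = 490.0 K.
Isothermal, so P V is constant: T₃ = T₂; P₃ = P₂·(V₂/V₃) = 0.1292 bar.

P₃ ≈ 0.129 bar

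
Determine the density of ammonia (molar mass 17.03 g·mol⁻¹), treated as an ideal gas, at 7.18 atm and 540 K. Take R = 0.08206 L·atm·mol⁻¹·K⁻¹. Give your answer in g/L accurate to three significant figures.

ρ = PM/(RT) = (7.18 × 17.03) / (0.08206 × 540.0)

ρ ≈ 2.76 g/L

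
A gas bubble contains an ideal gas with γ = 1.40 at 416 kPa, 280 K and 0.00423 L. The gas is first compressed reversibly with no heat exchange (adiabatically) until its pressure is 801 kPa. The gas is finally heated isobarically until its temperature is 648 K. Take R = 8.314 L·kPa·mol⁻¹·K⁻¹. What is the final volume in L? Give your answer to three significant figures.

Adiabatic (γ = 1.40), T V^(γ−1) and P V^γ constant: T₂ = T₁·(P₂/P₁)^((γ−1)/γ) = 337.6 K; V₂ = V₁·(P₁/P₂)^(1/γ) = 0.002649 L.
Isobaric, so V/T is constant: P₃ = P₂; V₃ = V₂·(T₃/T₂) = 0.005084 L.

V₃ ≈ 0.00508 L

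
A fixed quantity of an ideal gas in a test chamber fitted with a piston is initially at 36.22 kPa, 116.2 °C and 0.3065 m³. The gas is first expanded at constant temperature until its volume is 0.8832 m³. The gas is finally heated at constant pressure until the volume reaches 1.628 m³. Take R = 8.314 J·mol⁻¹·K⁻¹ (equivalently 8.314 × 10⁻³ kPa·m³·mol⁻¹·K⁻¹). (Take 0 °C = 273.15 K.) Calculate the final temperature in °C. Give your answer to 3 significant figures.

Convert: T₁ = 389.3 K.
Isothermal, so P V is constant: T₂ = T₁; P₂ = P₁·(V₁/V₂) = 12.57 kPa.
P constant ⇒ V ∝ T: P₃ = P₂; T₃ = T₂·(V₃/V₂) = 717.7 K.

T₃ ≈ 445 °C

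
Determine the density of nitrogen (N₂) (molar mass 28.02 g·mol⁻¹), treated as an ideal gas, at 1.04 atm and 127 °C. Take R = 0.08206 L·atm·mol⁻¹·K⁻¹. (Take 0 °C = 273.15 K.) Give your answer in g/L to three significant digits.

ρ = PM/(RT) = (1.04 × 28.02) / (0.08206 × 400.1)

ρ ≈ 0.887 g/L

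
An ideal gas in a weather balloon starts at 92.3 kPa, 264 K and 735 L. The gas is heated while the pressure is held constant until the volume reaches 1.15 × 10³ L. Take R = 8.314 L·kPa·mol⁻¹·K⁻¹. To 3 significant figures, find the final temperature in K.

T₂ ≈ 413 K

Isobaric, so V/T is constant: P₂ = P₁; T₂ = T₁·(V₂/V₁) = 413.1 K.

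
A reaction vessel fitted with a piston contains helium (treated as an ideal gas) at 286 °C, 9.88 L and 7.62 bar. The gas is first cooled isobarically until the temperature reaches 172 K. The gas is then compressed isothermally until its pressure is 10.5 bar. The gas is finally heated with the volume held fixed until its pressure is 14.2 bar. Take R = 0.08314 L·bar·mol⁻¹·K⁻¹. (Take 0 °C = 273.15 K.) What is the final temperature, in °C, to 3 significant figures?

Convert: T₁ = 559.1 K.
P constant ⇒ V ∝ T: P₂ = P₁; V₂ = V₁·(T₂/T₁) = 3.039 L.
T constant ⇒ Boyle's law P V = const: T₃ = T₂; V₃ = V₂·(P₂/P₃) = 2.206 L.
Isochoric, so P/T is constant: V₄ = V₃; T₄ = T₃·(P₄/P₃) = 232.6 K.

T₄ ≈ -40.5 °C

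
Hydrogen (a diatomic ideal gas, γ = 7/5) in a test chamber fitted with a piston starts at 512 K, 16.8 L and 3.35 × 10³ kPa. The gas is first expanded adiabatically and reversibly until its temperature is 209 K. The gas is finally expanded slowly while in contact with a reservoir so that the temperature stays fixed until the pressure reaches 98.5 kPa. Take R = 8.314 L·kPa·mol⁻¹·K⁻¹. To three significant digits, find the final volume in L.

V₃ ≈ 233 L

Adiabatic (γ = 7/5), T V^(γ−1) and P V^γ constant: P₂ = P₁·(T₂/T₁)^(γ/(γ−1)) = 145.6 kPa; V₂ = V₁·(T₁/T₂)^(1/(γ−1)) = 157.8 L.
T constant ⇒ Boyle's law P V = const: T₃ = T₂; V₃ = V₂·(P₂/P₃) = 233.2 L.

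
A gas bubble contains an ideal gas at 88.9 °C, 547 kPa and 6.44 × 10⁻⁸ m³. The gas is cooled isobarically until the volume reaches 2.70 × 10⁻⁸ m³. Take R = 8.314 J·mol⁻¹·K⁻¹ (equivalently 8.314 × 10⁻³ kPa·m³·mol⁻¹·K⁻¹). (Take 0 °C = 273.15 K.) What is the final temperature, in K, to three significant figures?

Convert: T₁ = 362.0 K.
P constant ⇒ V ∝ T: P₂ = P₁; T₂ = T₁·(V₂/V₁) = 151.8 K.

T₂ ≈ 152 K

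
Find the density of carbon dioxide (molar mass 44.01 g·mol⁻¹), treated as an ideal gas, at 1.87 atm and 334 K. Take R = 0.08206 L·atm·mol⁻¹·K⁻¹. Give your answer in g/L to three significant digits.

ρ = PM/(RT) = (1.87 × 44.01) / (0.08206 × 334.0)

ρ ≈ 3.00 g/L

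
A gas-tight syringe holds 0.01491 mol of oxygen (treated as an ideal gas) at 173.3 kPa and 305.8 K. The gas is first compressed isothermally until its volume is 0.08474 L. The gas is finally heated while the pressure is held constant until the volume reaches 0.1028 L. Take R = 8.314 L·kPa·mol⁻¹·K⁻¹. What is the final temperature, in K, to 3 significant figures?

T₃ ≈ 371 K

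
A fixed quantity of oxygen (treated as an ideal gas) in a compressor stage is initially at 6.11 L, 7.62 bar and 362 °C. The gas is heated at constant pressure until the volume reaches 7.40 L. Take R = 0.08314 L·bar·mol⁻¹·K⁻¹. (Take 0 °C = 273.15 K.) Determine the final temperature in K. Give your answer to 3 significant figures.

Convert: T₁ = 635.1 K.
P constant ⇒ V ∝ T: P₂ = P₁; T₂ = T₁·(V₂/V₁) = 769.2 K.

T₂ ≈ 769 K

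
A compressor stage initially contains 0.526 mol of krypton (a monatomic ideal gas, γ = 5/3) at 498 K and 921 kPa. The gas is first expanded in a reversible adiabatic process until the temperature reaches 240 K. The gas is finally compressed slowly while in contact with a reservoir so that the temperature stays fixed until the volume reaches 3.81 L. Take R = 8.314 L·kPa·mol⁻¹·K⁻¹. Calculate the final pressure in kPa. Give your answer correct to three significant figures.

P₃ ≈ 275 kPa

From PV = nRT: V₁ = nRT₁/P₁ = 2.365 L.
Reversible adiabatic, γ = 5/3: P₂ = P₁·(T₂/T₁)^(γ/(γ−1)) = 148.5 kPa; V₂ = V₁·(T₁/T₂)^(1/(γ−1)) = 7.068 L.
T constant ⇒ Boyle's law P V = const: T₃ = T₂; P₃ = P₂·(V₂/V₃) = 275.5 kPa.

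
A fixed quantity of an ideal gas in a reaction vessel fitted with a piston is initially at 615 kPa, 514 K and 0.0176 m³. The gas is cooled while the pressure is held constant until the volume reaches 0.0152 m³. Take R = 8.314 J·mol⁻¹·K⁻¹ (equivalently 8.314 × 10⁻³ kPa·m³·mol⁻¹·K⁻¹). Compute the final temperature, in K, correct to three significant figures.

P constant ⇒ V ∝ T: P₂ = P₁; T₂ = T₁·(V₂/V₁) = 443.9 K.

T₂ ≈ 444 K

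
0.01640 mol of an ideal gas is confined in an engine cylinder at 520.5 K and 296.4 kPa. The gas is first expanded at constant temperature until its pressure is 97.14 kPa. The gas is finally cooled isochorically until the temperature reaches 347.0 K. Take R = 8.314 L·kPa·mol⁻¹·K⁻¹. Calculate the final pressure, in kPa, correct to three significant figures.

P₃ ≈ 64.8 kPa

From PV = nRT: V₁ = nRT₁/P₁ = 0.2394 L.
Isothermal, so P V is constant: T₂ = T₁; V₂ = V₁·(P₁/P₂) = 0.7306 L.
Isochoric, so P/T is constant: V₃ = V₂; P₃ = P₂·(T₃/T₂) = 64.76 kPa.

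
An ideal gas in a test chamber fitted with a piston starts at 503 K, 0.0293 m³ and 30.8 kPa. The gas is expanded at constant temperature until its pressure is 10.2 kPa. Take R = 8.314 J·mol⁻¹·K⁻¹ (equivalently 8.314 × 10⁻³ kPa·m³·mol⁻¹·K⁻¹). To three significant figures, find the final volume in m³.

T constant ⇒ Boyle's law P V = const: T₂ = T₁; V₂ = V₁·(P₁/P₂) = 0.08847 m³.

V₂ ≈ 0.0885 m³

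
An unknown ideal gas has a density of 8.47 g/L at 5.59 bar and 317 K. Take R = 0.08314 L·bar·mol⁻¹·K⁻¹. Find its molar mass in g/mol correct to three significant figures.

ρ = PM/(RT) ⇒ M = ρRT/P = (8.47 × 0.08314 × 317.0) / 5.59

M ≈ 39.9 g/mol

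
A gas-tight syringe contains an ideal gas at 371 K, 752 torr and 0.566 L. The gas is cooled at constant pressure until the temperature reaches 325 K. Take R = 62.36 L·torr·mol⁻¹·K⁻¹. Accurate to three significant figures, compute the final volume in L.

P constant ⇒ V ∝ T: P₂ = P₁; V₂ = V₁·(T₂/T₁) = 0.4958 L.

V₂ ≈ 0.496 L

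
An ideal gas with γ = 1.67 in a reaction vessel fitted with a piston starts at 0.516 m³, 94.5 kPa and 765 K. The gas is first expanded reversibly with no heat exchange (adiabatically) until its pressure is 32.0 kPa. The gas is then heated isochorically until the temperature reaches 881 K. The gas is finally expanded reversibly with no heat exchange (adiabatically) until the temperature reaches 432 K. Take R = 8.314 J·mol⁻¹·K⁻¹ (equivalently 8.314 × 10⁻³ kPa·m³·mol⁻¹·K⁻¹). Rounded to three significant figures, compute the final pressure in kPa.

P₄ ≈ 9.63 kPa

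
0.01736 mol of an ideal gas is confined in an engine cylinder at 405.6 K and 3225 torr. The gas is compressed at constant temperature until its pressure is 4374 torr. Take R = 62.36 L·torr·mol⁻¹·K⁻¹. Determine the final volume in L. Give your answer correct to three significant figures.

From PV = nRT: V₁ = nRT₁/P₁ = 0.1362 L.
T constant ⇒ Boyle's law P V = const: T₂ = T₁; V₂ = V₁·(P₁/P₂) = 0.1004 L.

V₂ ≈ 0.100 L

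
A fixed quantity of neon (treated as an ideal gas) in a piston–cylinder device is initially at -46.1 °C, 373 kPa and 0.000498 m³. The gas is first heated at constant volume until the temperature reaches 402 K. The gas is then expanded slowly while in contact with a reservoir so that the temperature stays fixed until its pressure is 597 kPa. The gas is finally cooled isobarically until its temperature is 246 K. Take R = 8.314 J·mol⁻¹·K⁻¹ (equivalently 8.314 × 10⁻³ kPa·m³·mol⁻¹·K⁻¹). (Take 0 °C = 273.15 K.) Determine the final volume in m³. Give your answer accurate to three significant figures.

V₄ ≈ 0.000337 m³

Convert: T₁ = 227.0 K.
Isochoric, so P/T is constant: V₂ = V₁; P₂ = P₁·(T₂/T₁) = 660.4 kPa.
T constant ⇒ Boyle's law P V = const: T₃ = T₂; V₃ = V₂·(P₂/P₃) = 0.0005509 m³.
P constant ⇒ V ∝ T: P₄ = P₃; V₄ = V₃·(T₄/T₃) = 0.0003371 m³.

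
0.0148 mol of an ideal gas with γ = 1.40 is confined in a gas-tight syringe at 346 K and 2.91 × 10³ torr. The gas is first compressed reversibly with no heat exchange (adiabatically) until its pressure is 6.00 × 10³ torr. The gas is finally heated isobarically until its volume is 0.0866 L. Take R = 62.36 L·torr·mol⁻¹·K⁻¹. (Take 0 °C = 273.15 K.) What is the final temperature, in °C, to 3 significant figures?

T₃ ≈ 290 °C

From PV = nRT: V₁ = nRT₁/P₁ = 0.1097 L.
Adiabatic (γ = 1.40), T V^(γ−1) and P V^γ constant: T₂ = T₁·(P₂/P₁)^((γ−1)/γ) = 425.5 K; V₂ = V₁·(P₁/P₂)^(1/γ) = 0.06545 L.
P constant ⇒ V ∝ T: P₃ = P₂; T₃ = T₂·(V₃/V₂) = 563.0 K.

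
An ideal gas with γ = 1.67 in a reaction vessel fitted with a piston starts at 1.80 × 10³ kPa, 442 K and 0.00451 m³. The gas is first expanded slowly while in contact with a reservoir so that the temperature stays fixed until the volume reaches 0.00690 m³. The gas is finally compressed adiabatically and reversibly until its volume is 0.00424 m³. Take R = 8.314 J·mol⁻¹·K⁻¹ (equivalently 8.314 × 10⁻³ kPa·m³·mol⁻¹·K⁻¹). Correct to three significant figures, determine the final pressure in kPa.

P₃ ≈ 2.65e+03 kPa

Isothermal, so P V is constant: T₂ = T₁; P₂ = P₁·(V₁/V₂) = 1177 kPa.
Reversible adiabatic, γ = 1.67: T₃ = T₂·(V₂/V₃)^(γ−1) = 612.5 K; P₃ = P₂·(V₂/V₃)^γ = 2653 kPa.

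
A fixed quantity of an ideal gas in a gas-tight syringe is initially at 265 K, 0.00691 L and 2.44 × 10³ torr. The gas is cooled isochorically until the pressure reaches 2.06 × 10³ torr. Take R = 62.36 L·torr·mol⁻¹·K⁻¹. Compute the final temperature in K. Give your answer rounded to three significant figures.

Isochoric, so P/T is constant: V₂ = V₁; T₂ = T₁·(P₂/P₁) = 223.7 K.

T₂ ≈ 224 K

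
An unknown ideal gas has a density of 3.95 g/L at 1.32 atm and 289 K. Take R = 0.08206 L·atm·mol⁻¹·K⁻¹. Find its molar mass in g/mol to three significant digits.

M ≈ 71.0 g/mol

ρ = PM/(RT) ⇒ M = ρRT/P = (3.95 × 0.08206 × 289.0) / 1.32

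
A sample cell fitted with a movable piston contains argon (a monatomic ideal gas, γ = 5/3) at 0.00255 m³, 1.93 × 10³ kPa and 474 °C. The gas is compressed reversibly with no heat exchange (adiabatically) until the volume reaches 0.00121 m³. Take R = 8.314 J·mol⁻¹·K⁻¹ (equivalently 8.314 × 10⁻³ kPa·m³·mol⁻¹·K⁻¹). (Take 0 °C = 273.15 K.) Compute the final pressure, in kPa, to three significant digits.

P₂ ≈ 6.69e+03 kPa

Convert: T₁ = 747.1 K.
Adiabatic (γ = 5/3), T V^(γ−1) and P V^γ constant: T₂ = T₁·(V₁/V₂)^(γ−1) = 1228 K; P₂ = P₁·(V₁/V₂)^γ = 6686 kPa.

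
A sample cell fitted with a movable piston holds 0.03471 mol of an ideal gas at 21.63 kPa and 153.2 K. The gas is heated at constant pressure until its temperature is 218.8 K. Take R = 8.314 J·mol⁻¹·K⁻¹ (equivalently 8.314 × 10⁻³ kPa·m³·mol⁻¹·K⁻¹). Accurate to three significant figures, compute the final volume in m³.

V₂ ≈ 0.00292 m³

From PV = nRT: V₁ = nRT₁/P₁ = 0.002044 m³.
Isobaric, so V/T is constant: P₂ = P₁; V₂ = V₁·(T₂/T₁) = 0.002919 m³.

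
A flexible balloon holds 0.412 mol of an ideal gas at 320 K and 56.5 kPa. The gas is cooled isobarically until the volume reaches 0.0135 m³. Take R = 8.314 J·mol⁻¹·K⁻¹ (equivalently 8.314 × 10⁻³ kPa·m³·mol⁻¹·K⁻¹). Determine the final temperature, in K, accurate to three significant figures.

T₂ ≈ 223 K

From PV = nRT: V₁ = nRT₁/P₁ = 0.01940 m³.
Isobaric, so V/T is constant: P₂ = P₁; T₂ = T₁·(V₂/V₁) = 222.7 K.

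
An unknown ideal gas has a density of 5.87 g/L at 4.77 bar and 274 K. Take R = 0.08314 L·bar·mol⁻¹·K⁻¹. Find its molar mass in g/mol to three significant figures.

M ≈ 28.0 g/mol

ρ = PM/(RT) ⇒ M = ρRT/P = (5.87 × 0.08314 × 274.0) / 4.77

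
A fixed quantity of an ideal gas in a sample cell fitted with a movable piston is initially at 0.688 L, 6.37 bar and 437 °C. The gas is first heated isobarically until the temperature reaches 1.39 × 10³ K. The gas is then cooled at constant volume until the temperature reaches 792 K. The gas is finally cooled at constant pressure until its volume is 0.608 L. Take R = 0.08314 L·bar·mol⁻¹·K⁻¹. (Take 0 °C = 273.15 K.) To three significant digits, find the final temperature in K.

Convert: T₁ = 710.1 K.
Isobaric, so V/T is constant: P₂ = P₁; V₂ = V₁·(T₂/T₁) = 1.347 L.
Isochoric, so P/T is constant: V₃ = V₂; P₃ = P₂·(T₃/T₂) = 3.630 bar.
Isobaric, so V/T is constant: P₄ = P₃; T₄ = T₃·(V₄/V₃) = 357.6 K.

T₄ ≈ 358 K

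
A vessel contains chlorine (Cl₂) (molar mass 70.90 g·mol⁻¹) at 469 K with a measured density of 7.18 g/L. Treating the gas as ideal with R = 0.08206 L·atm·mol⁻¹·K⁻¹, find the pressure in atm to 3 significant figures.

ρ = PM/(RT) ⇒ P = ρRT/M = (7.18 × 0.08206 × 469.0) / 70.90

P ≈ 3.90 atm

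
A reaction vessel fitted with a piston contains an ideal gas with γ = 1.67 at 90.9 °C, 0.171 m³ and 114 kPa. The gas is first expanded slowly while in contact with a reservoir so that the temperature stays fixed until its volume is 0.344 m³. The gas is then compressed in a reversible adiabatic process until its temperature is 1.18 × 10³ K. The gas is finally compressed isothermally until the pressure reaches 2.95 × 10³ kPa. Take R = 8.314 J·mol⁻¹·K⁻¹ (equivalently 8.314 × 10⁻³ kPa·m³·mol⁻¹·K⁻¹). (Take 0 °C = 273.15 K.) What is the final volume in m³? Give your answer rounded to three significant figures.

V₄ ≈ 0.0214 m³

Convert: T₁ = 364.0 K.
Isothermal, so P V is constant: T₂ = T₁; P₂ = P₁·(V₁/V₂) = 56.67 kPa.
Reversible adiabatic, γ = 1.67: P₃ = P₂·(T₃/T₂)^(γ/(γ−1)) = 1063 kPa; V₃ = V₂·(T₂/T₃)^(1/(γ−1)) = 0.05947 m³.
T constant ⇒ Boyle's law P V = const: T₄ = T₃; V₄ = V₃·(P₃/P₄) = 0.02142 m³.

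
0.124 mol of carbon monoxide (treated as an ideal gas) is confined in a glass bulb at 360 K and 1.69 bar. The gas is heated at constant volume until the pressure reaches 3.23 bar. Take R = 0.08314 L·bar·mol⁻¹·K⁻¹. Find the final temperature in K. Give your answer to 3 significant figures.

T₂ ≈ 688 K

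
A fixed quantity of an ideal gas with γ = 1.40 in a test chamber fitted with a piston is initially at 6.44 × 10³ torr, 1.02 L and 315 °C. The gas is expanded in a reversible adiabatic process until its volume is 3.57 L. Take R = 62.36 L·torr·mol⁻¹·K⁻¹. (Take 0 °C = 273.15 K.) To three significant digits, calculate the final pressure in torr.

Convert: T₁ = 588.1 K.
Reversible adiabatic, γ = 1.40: T₂ = T₁·(V₁/V₂)^(γ−1) = 356.3 K; P₂ = P₁·(V₁/V₂)^γ = 1115 torr.

P₂ ≈ 1.11e+03 torr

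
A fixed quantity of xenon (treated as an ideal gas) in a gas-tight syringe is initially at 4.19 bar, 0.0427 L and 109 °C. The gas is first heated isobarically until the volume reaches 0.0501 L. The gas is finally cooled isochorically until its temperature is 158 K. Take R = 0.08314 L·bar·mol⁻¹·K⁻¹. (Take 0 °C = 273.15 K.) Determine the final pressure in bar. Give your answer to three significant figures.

P₃ ≈ 1.48 bar

Convert: T₁ = 382.1 K.
P constant ⇒ V ∝ T: P₂ = P₁; T₂ = T₁·(V₂/V₁) = 448.4 K.
Isochoric, so P/T is constant: V₃ = V₂; P₃ = P₂·(T₃/T₂) = 1.476 bar.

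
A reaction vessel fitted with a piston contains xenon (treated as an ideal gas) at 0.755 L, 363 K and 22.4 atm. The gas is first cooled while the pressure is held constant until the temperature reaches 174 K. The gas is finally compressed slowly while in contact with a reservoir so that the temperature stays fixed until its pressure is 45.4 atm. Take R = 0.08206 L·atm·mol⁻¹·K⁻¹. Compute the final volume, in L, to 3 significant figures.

V₃ ≈ 0.179 L

Isobaric, so V/T is constant: P₂ = P₁; V₂ = V₁·(T₂/T₁) = 0.3619 L.
T constant ⇒ Boyle's law P V = const: T₃ = T₂; V₃ = V₂·(P₂/P₃) = 0.1786 L.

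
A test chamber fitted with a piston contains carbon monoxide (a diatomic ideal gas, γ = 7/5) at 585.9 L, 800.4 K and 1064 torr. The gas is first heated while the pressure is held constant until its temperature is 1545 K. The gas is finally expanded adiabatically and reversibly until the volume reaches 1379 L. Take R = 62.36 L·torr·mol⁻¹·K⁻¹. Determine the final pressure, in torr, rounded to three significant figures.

P constant ⇒ V ∝ T: P₂ = P₁; V₂ = V₁·(T₂/T₁) = 1131 L.
Reversible adiabatic, γ = 7/5: T₃ = T₂·(V₂/V₃)^(γ−1) = 1427 K; P₃ = P₂·(V₂/V₃)^γ = 806.1 torr.

P₃ ≈ 806 torr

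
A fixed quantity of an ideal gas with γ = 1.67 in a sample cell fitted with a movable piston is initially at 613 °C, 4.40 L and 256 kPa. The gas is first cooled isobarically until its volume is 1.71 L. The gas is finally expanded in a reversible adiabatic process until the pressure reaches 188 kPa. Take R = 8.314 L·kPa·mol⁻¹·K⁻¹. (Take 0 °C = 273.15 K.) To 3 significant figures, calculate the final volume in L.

V₃ ≈ 2.06 L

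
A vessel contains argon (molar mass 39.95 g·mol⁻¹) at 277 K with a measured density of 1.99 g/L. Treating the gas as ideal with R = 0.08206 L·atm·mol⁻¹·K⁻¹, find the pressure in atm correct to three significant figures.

ρ = PM/(RT) ⇒ P = ρRT/M = (1.99 × 0.08206 × 277.0) / 39.95

P ≈ 1.13 atm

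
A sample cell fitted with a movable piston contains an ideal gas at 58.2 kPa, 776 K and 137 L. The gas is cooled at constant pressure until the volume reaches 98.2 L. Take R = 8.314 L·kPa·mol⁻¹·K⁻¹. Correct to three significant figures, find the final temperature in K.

T₂ ≈ 556 K

Isobaric, so V/T is constant: P₂ = P₁; T₂ = T₁·(V₂/V₁) = 556.2 K.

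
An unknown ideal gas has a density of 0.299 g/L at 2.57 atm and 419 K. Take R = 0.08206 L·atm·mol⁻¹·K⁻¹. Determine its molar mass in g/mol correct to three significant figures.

ρ = PM/(RT) ⇒ M = ρRT/P = (0.299 × 0.08206 × 419.0) / 2.57

M ≈ 4.00 g/mol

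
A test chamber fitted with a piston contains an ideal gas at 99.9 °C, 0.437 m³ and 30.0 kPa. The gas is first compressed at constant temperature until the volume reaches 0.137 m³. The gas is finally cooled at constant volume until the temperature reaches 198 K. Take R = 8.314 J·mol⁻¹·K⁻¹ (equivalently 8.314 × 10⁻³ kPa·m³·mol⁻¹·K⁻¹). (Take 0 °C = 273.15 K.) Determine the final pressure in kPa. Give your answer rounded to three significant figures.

Convert: T₁ = 373.0 K.
Isothermal, so P V is constant: T₂ = T₁; P₂ = P₁·(V₁/V₂) = 95.69 kPa.
Isochoric, so P/T is constant: V₃ = V₂; P₃ = P₂·(T₃/T₂) = 50.79 kPa.

P₃ ≈ 50.8 kPa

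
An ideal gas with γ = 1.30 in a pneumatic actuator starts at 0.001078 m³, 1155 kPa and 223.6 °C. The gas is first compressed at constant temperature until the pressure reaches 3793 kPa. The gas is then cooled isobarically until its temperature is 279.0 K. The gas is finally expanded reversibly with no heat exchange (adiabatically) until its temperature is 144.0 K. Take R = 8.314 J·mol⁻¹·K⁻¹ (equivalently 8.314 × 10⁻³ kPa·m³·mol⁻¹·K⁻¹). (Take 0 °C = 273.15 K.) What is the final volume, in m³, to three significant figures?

Convert: T₁ = 496.8 K.
T constant ⇒ Boyle's law P V = const: T₂ = T₁; V₂ = V₁·(P₁/P₂) = 0.0003283 m³.
Isobaric, so V/T is constant: P₃ = P₂; V₃ = V₂·(T₃/T₂) = 0.0001844 m³.
Reversible adiabatic, γ = 1.30: P₄ = P₃·(T₄/T₃)^(γ/(γ−1)) = 215.9 kPa; V₄ = V₃·(T₃/T₄)^(1/(γ−1)) = 0.001672 m³.

V₄ ≈ 0.00167 m³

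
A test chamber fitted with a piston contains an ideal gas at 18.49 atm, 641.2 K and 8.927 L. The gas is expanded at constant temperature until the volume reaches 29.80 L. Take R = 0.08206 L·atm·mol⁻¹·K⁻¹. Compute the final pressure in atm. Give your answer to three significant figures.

P₂ ≈ 5.54 atm

T constant ⇒ Boyle's law P V = const: T₂ = T₁; P₂ = P₁·(V₁/V₂) = 5.539 atm.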